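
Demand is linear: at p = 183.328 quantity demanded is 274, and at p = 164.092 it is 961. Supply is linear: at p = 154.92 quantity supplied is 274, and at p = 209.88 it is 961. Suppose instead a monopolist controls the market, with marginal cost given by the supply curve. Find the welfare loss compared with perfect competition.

660.15

Demand slope = (164.092 − 183.328)/(961 − 274) = −0.028, so p = 191 − 0.028q.
Supply slope = (209.88 − 154.92)/(961 − 274) = 0.08, so p = 133 + 0.08q.
Competitive equilibrium: 191 − 0.028q = 133 + 0.08q → q* = 537.037, p* = 175.963.
Marginal revenue: MR = 191 − 0.056q. Set MR = MC: 191 − 0.056q = 133 + 0.08q → q_m = 426.4706.
Price p_m = 191 − 0.028·426.4706 = 179.0588; MC(q_m) = 133 + 0.08·426.4706 = 167.1176.
Competitive q* = 537.037, so Δq = 110.5664; wedge = 179.0588 − 167.1176 = 11.9412.
Welfare loss = ½ × 110.5664 × 11.9412 = 660.15.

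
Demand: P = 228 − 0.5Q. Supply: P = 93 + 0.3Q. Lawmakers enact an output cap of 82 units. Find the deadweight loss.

3010.225

Competitive equilibrium: 228 − 0.5Q = 93 + 0.3Q → Q* = 168.75, P* = 143.625.
At Q = 82: demand price = 228 − 0.5·82 = 187; supply price = 93 + 0.3·82 = 117.6.
ΔQ = 168.75 − 82 = 86.75; wedge = 187 − 117.6 = 69.4.
The triangle = ½ × 86.75 × 69.4 = 3010.225.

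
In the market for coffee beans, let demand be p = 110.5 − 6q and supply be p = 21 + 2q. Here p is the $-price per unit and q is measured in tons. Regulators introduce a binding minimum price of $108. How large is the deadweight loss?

Competitive equilibrium: 110.5 − 6q = 21 + 2q → q* = 11.1875, p* = 43.375.
At the floor p = 108, quantity demanded = (110.5 − 108)/6 = 0.4167.
Sellers' marginal cost at q' = 0.4167: 21 + 2·0.4167 = 21.8334.
Δq = 11.1875 − 0.4167 = 10.7708; wedge = 108 − 21.8334 = 86.1666.
Deadweight loss = ½ × 10.7708 × 86.1666 = $464.04.

$464.04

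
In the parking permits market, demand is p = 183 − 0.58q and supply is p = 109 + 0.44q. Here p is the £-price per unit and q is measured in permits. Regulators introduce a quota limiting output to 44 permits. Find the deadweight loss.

£415.67

Competitive equilibrium: 183 − 0.58q = 109 + 0.44q → q* = 72.549, p* = 140.9216.
At q = 44: demand price = 183 − 0.58·44 = 157.48; supply price = 109 + 0.44·44 = 128.36.
Δq = 72.549 − 44 = 28.549; wedge = 157.48 − 128.36 = 29.12.
Welfare loss = ½ × 28.549 × 29.12 = £415.67.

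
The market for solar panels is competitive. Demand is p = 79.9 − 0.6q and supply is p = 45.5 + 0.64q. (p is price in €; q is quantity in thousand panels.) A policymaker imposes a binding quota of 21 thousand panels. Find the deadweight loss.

€28.18 thousand

Competitive equilibrium: 79.9 − 0.6q = 45.5 + 0.64q → q* = 27.7419, p* = 63.2548.
At q = 21: demand price = 79.9 − 0.6·21 = 67.3; supply price = 45.5 + 0.64·21 = 58.94.
Δq = 27.7419 − 21 = 6.7419; wedge = 67.3 − 58.94 = 8.36.
The triangle = ½ × 6.7419 × 8.36 = €28.18 thousand.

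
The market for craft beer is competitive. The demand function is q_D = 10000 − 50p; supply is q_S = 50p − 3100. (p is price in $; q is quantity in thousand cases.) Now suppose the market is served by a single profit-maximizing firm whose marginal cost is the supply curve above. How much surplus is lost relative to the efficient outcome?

In inverse form: demand p = 200 − 0.02q, supply p = 62 + 0.02q.
Competitive equilibrium: 200 − 0.02q = 62 + 0.02q → q* = 3450, p* = 131.
Marginal revenue: MR = 200 − 0.04q. Set MR = MC: 200 − 0.04q = 62 + 0.02q → q_m = 2300.
Price p_m = 200 − 0.02·2300 = 154; MC(q_m) = 62 + 0.02·2300 = 108.
Competitive q* = 3450, so Δq = 1150; wedge = 154 − 108 = 46.
DWL = ½ × 1150 × 46 = $26450 thousand.

$26450 thousand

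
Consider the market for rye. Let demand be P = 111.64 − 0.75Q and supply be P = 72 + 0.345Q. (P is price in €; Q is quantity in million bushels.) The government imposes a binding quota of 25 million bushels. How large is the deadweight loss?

Competitive equilibrium: 111.64 − 0.75Q = 72 + 0.345Q → Q* = 36.2009, P* = 84.4893.
At Q = 25: demand price = 111.64 − 0.75·25 = 92.89; supply price = 72 + 0.345·25 = 80.625.
ΔQ = 36.2009 − 25 = 11.2009; wedge = 92.89 − 80.625 = 12.265.
Welfare loss = ½ × 11.2009 × 12.265 = €68.69 million.

€68.69 million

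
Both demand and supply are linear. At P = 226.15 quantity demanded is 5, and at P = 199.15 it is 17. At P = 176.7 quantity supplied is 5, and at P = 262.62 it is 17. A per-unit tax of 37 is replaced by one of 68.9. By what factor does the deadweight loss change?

Demand slope = (199.15 − 226.15)/(17 − 5) = −2.25, so P = 237.4 − 2.25Q.
Supply slope = (262.62 − 176.7)/(17 − 5) = 7.16, so P = 140.9 + 7.16Q.
Competitive equilibrium: 237.4 − 2.25Q = 140.9 + 7.16Q → Q* = 10.255, P* = 214.3261.
For a per-unit tax t: ΔQ = t/9.41, so DWL = ½·t·(t/9.41) = t²/18.82.
At t = 37: DWL = 72.742. At t = 68.9: DWL = 252.243.
Ratio = (68.9/37)² = 3.468.

3.468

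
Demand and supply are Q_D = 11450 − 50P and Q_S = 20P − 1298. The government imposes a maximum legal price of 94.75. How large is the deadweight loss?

106855.26

In inverse form: demand P = 229 − 0.02Q, supply P = 64.9 + 0.05Q.
Competitive equilibrium: 229 − 0.02Q = 64.9 + 0.05Q → Q* = 2344.2857, P* = 182.1143.
At the ceiling P = 94.75, quantity supplied = (94.75 − 64.9)/0.05 = 597.
Willingness to pay at Q' = 597: 229 − 0.02·597 = 217.06.
ΔQ = 2344.2857 − 597 = 1747.2857; wedge = 217.06 − 94.75 = 122.31.
DWL = ½ × 1747.2857 × 122.31 = 106855.26.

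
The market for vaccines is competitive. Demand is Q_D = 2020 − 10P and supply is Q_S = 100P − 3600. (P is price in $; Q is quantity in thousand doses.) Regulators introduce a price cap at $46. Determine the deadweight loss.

In inverse form: demand P = 202 − 0.1Q, supply P = 36 + 0.01Q.
Competitive equilibrium: 202 − 0.1Q = 36 + 0.01Q → Q* = 1509.0909, P* = 51.0909.
At the ceiling P = 46, quantity supplied = (46 − 36)/0.01 = 1000.
Willingness to pay at Q' = 1000: 202 − 0.1·1000 = 102.
ΔQ = 1509.0909 − 1000 = 509.0909; wedge = 102 − 46 = 56.
DWL = ½ × 509.0909 × 56 = $14254.55 thousand.

$14254.55 thousand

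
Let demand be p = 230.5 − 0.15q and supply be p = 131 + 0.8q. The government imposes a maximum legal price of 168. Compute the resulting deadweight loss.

1624.84

Competitive equilibrium: 230.5 − 0.15q = 131 + 0.8q → q* = 104.7368, p* = 214.7895.
At the ceiling p = 168, quantity supplied = (168 − 131)/0.8 = 46.25.
Willingness to pay at q' = 46.25: 230.5 − 0.15·46.25 = 223.5625.
Δq = 104.7368 − 46.25 = 58.4868; wedge = 223.5625 − 168 = 55.5625.
DWL = ½ × 58.4868 × 55.5625 = 1624.84.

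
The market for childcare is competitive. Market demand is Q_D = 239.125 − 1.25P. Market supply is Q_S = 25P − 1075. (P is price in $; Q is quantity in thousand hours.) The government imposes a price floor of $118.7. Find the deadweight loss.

$3091.72 thousand

In inverse form: demand P = 191.3 − 0.8Q, supply P = 43 + 0.04Q.
Competitive equilibrium: 191.3 − 0.8Q = 43 + 0.04Q → Q* = 176.5476, P* = 50.0619.
At the floor P = 118.7, quantity demanded = (191.3 − 118.7)/0.8 = 90.75.
Sellers' marginal cost at Q' = 90.75: 43 + 0.04·90.75 = 46.63.
ΔQ = 176.5476 − 90.75 = 85.7976; wedge = 118.7 − 46.63 = 72.07.
Welfare loss = ½ × 85.7976 × 72.07 = $3091.72 thousand.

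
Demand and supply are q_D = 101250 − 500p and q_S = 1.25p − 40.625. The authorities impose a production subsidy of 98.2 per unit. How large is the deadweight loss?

In inverse form: demand p = 202.5 − 0.002q, supply p = 32.5 + 0.8q.
Competitive equilibrium: 202.5 − 0.002q = 32.5 + 0.8q → q* = 211.9701, p* = 202.0761.
The subsidy lowers effective supply by 98.2: p = 0.8q − 65.7.
New quantity: 202.5 − 0.002q = 0.8q − 65.7 → q' = 334.414.
Overproduction Δq = 334.414 − 211.9701 = 122.4439; wedge = subsidy = 98.2.
Welfare loss = ½ × 122.4439 × 98.2 = 6012.

6012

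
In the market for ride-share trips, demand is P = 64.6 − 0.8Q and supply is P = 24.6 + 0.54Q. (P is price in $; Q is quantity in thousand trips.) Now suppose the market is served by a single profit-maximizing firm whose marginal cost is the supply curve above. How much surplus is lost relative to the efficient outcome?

$83.43 thousand

Competitive equilibrium: 64.6 − 0.8Q = 24.6 + 0.54Q → Q* = 29.8507, P* = 40.7194.
Marginal revenue: MR = 64.6 − 1.6Q. Set MR = MC: 64.6 − 1.6Q = 24.6 + 0.54Q → Q_m = 18.6916.
Price P_m = 64.6 − 0.8·18.6916 = 49.6467; MC(Q_m) = 24.6 + 0.54·18.6916 = 34.6935.
Competitive Q* = 29.8507, so ΔQ = 11.1591; wedge = 49.6467 − 34.6935 = 14.9532.
DWL = ½ × 11.1591 × 14.9532 = $83.43 thousand.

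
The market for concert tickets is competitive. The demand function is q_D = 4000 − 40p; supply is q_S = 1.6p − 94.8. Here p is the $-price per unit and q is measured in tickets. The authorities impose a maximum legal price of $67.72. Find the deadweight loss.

$784.80

In inverse form: demand p = 100 − 0.025q, supply p = 59.25 + 0.625q.
Competitive equilibrium: 100 − 0.025q = 59.25 + 0.625q → q* = 62.6923, p* = 98.4327.
At the ceiling p = 67.72, quantity supplied = (67.72 − 59.25)/0.625 = 13.552.
Willingness to pay at q' = 13.552: 100 − 0.025·13.552 = 99.6612.
Δq = 62.6923 − 13.552 = 49.1403; wedge = 99.6612 − 67.72 = 31.9412.
Welfare loss = ½ × 49.1403 × 31.9412 = $784.80.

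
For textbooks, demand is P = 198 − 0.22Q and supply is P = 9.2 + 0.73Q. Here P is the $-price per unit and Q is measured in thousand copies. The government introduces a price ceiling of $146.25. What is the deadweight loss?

Competitive equilibrium: 198 − 0.22Q = 9.2 + 0.73Q → Q* = 198.73684, P* = 154.27789.
At the ceiling P = 146.25, quantity supplied = (146.25 − 9.2)/0.73 = 187.73973.
Willingness to pay at Q' = 187.73973: 198 − 0.22·187.73973 = 156.69726.
ΔQ = 198.73684 − 187.73973 = 10.99711; wedge = 156.69726 − 146.25 = 10.44726.
Welfare loss = ½ × 10.99711 × 10.44726 = $57.44 thousand.

$57.44 thousand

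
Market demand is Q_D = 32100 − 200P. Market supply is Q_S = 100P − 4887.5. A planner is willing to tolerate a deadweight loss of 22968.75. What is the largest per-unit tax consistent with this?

26.25

In inverse form: demand P = 160.5 − 0.005Q, supply P = 48.875 + 0.01Q.
Competitive equilibrium: 160.5 − 0.005Q = 48.875 + 0.01Q → Q* = 7441.6667, P* = 123.2917.
A tax t gives ΔQ = t/0.015 and wedge t, so DWL = t²/0.03.
t²/0.03 = 22968.75 → t² = 689.0625 → t = 26.25.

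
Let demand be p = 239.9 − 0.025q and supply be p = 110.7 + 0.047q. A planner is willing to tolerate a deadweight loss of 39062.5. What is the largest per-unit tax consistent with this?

75

Competitive equilibrium: 239.9 − 0.025q = 110.7 + 0.047q → q* = 1794.4444, p* = 195.0389.
A tax t gives Δq = t/0.072 and wedge t, so DWL = t²/0.144.
t²/0.144 = 39062.5 → t² = 5625 → t = 75.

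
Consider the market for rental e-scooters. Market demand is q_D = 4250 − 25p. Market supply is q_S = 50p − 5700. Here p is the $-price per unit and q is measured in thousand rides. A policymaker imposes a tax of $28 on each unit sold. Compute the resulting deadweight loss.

$6533.33 thousand

In inverse form: demand p = 170 − 0.04q, supply p = 114 + 0.02q.
Competitive equilibrium: 170 − 0.04q = 114 + 0.02q → q* = 933.3333, p* = 132.6667.
With the tax, the buyer price exceeds the seller price by 28: (170 − 0.04q) − (114 + 0.02q) = 28 → q' = 466.6667.
Δq = 933.3333 − 466.6667 = 466.6666; the wedge equals the tax, 28.
Deadweight loss = ½ × 466.6666 × 28 = $6533.33 thousand.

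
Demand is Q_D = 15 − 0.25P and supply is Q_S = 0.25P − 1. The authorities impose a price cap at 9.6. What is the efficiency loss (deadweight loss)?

125.44

In inverse form: demand P = 60 − 4Q, supply P = 4 + 4Q.
Competitive equilibrium: 60 − 4Q = 4 + 4Q → Q* = 7, P* = 32.
At the ceiling P = 9.6, quantity supplied = (9.6 − 4)/4 = 1.4.
Willingness to pay at Q' = 1.4: 60 − 4·1.4 = 54.4.
ΔQ = 7 − 1.4 = 5.6; wedge = 54.4 − 9.6 = 44.8.
The triangle = ½ × 5.6 × 44.8 = 125.44.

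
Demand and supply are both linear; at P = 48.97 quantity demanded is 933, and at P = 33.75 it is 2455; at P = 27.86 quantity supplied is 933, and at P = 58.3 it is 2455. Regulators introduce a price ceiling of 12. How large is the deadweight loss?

33600.17

Demand slope = (33.75 − 48.97)/(2455 − 933) = −0.01, so P = 58.3 − 0.01Q.
Supply slope = (58.3 − 27.86)/(2455 − 933) = 0.02, so P = 9.2 + 0.02Q.
Competitive equilibrium: 58.3 − 0.01Q = 9.2 + 0.02Q → Q* = 1636.6667, P* = 41.9333.
At the ceiling P = 12, quantity supplied = (12 − 9.2)/0.02 = 140.
Willingness to pay at Q' = 140: 58.3 − 0.01·140 = 56.9.
ΔQ = 1636.6667 − 140 = 1496.6667; wedge = 56.9 − 12 = 44.9.
Welfare loss = ½ × 1496.6667 × 44.9 = 33600.17.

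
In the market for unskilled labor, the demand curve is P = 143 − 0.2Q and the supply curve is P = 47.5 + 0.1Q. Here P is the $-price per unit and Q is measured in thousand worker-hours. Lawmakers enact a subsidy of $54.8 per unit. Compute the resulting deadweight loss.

Competitive equilibrium: 143 − 0.2Q = 47.5 + 0.1Q → Q* = 318.3333, P* = 79.3333.
The subsidy lowers effective supply by 54.8: P = 0.1Q − 7.3.
New quantity: 143 − 0.2Q = 0.1Q − 7.3 → Q' = 501.
Overproduction ΔQ = 501 − 318.3333 = 182.6667; wedge = subsidy = 54.8.
Deadweight loss = ½ × 182.6667 × 54.8 = $5005.07 thousand.

$5005.07 thousand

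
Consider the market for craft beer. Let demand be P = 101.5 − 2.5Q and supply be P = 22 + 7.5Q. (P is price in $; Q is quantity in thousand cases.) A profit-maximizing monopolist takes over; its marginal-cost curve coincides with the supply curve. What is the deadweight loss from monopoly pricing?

$12.64 thousand

Competitive equilibrium: 101.5 − 2.5Q = 22 + 7.5Q → Q* = 7.95, P* = 81.625.
Marginal revenue: MR = 101.5 − 5Q. Set MR = MC: 101.5 − 5Q = 22 + 7.5Q → Q_m = 6.36.
Price P_m = 101.5 − 2.5·6.36 = 85.6; MC(Q_m) = 22 + 7.5·6.36 = 69.7.
Competitive Q* = 7.95, so ΔQ = 1.59; wedge = 85.6 − 69.7 = 15.9.
Deadweight loss = ½ × 1.59 × 15.9 = $12.64 thousand.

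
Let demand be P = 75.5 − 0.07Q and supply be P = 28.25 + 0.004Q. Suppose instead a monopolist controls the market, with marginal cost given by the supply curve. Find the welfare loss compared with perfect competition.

Competitive equilibrium: 75.5 − 0.07Q = 28.25 + 0.004Q → Q* = 638.51351, P* = 30.80405.
Marginal revenue: MR = 75.5 − 0.14Q. Set MR = MC: 75.5 − 0.14Q = 28.25 + 0.004Q → Q_m = 328.125.
Price P_m = 75.5 − 0.07·328.125 = 52.53125; MC(Q_m) = 28.25 + 0.004·328.125 = 29.5625.
Competitive Q* = 638.51351, so ΔQ = 310.38851; wedge = 52.53125 − 29.5625 = 22.96875.
DWL = ½ × 310.38851 × 22.96875 = 3564.62.

3564.62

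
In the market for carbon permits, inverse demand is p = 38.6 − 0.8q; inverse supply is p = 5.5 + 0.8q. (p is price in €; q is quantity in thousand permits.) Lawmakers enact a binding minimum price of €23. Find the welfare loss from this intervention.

€1.13 thousand

Competitive equilibrium: 38.6 − 0.8q = 5.5 + 0.8q → q* = 20.6875, p* = 22.05.
At the floor p = 23, quantity demanded = (38.6 − 23)/0.8 = 19.5.
Sellers' marginal cost at q' = 19.5: 5.5 + 0.8·19.5 = 21.1.
Δq = 20.6875 − 19.5 = 1.1875; wedge = 23 − 21.1 = 1.9.
Welfare loss = ½ × 1.1875 × 1.9 = €1.13 thousand.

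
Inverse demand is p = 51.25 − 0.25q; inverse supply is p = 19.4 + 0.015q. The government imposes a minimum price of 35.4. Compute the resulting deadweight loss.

427.31

Competitive equilibrium: 51.25 − 0.25q = 19.4 + 0.015q → q* = 120.1887, p* = 21.2028.
At the floor p = 35.4, quantity demanded = (51.25 − 35.4)/0.25 = 63.4.
Sellers' marginal cost at q' = 63.4: 19.4 + 0.015·63.4 = 20.351.
Δq = 120.1887 − 63.4 = 56.7887; wedge = 35.4 − 20.351 = 15.049.
Deadweight loss = ½ × 56.7887 × 15.049 = 427.31.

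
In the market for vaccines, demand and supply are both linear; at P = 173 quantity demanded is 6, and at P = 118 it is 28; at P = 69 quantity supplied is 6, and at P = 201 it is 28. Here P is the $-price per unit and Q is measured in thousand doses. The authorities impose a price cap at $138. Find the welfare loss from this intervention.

$2.30 thousand

Demand slope = (118 − 173)/(28 − 6) = −2.5, so P = 188 − 2.5Q.
Supply slope = (201 − 69)/(28 − 6) = 6, so P = 33 + 6Q.
Competitive equilibrium: 188 − 2.5Q = 33 + 6Q → Q* = 18.2353, P* = 142.4118.
At the ceiling P = 138, quantity supplied = (138 − 33)/6 = 17.5.
Willingness to pay at Q' = 17.5: 188 − 2.5·17.5 = 144.25.
ΔQ = 18.2353 − 17.5 = 0.7353; wedge = 144.25 − 138 = 6.25.
Welfare loss = ½ × 0.7353 × 6.25 = $2.30 thousand.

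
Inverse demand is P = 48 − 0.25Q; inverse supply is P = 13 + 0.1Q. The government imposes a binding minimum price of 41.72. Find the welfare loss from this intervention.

Competitive equilibrium: 48 − 0.25Q = 13 + 0.1Q → Q* = 100, P* = 23.
At the floor P = 41.72, quantity demanded = (48 − 41.72)/0.25 = 25.12.
Sellers' marginal cost at Q' = 25.12: 13 + 0.1·25.12 = 15.512.
ΔQ = 100 − 25.12 = 74.88; wedge = 41.72 − 15.512 = 26.208.
Welfare loss = ½ × 74.88 × 26.208 = 981.23.

981.23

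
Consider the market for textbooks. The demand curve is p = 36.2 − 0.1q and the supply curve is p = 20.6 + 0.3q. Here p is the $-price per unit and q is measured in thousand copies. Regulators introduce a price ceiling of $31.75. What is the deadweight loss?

Competitive equilibrium: 36.2 − 0.1q = 20.6 + 0.3q → q* = 39, p* = 32.3.
At the ceiling p = 31.75, quantity supplied = (31.75 − 20.6)/0.3 = 37.1667.
Willingness to pay at q' = 37.1667: 36.2 − 0.1·37.1667 = 32.4833.
Δq = 39 − 37.1667 = 1.8333; wedge = 32.4833 − 31.75 = 0.7333.
DWL = ½ × 1.8333 × 0.7333 = $0.67 thousand.

$0.67 thousand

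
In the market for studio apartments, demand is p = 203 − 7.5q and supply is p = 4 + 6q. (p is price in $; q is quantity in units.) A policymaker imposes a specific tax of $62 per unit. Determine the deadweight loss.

Competitive equilibrium: 203 − 7.5q = 4 + 6q → q* = 14.7407, p* = 92.4444.
With the tax, the buyer price exceeds the seller price by 62: (203 − 7.5q) − (4 + 6q) = 62 → q' = 10.1481.
Δq = 14.7407 − 10.1481 = 4.5926; the wedge equals the tax, 62.
Welfare loss = ½ × 4.5926 × 62 = $142.37.

$142.37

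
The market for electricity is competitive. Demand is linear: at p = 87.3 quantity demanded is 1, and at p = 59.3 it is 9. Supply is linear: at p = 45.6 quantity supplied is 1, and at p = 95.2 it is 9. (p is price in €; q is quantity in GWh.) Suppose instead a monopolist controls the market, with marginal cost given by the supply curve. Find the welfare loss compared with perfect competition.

Demand slope = (59.3 − 87.3)/(9 − 1) = −3.5, so p = 90.8 − 3.5q.
Supply slope = (95.2 − 45.6)/(9 − 1) = 6.2, so p = 39.4 + 6.2q.
Competitive equilibrium: 90.8 − 3.5q = 39.4 + 6.2q → q* = 5.29897, p* = 72.25361.
Marginal revenue: MR = 90.8 − 7q. Set MR = MC: 90.8 − 7q = 39.4 + 6.2q → q_m = 3.89394.
Price p_m = 90.8 − 3.5·3.89394 = 77.17121; MC(q_m) = 39.4 + 6.2·3.89394 = 63.54243.
Competitive q* = 5.29897, so Δq = 1.40503; wedge = 77.17121 − 63.54243 = 13.62878.
DWL = ½ × 1.40503 × 13.62878 = €9.57.

€9.57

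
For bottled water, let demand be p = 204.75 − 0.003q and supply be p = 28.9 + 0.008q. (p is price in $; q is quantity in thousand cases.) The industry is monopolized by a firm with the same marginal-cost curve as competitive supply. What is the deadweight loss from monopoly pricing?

Competitive equilibrium: 204.75 − 0.003q = 28.9 + 0.008q → q* = 15986.363636, p* = 156.790909.
Marginal revenue: MR = 204.75 − 0.006q. Set MR = MC: 204.75 − 0.006q = 28.9 + 0.008q → q_m = 12560.714286.
Price p_m = 204.75 − 0.003·12560.714286 = 167.067857; MC(q_m) = 28.9 + 0.008·12560.714286 = 129.385714.
Competitive q* = 15986.363636, so Δq = 3425.64935; wedge = 167.067857 − 129.385714 = 37.682143.
Welfare loss = ½ × 3425.64935 × 37.682143 = $64542.90 thousand.

$64542.90 thousand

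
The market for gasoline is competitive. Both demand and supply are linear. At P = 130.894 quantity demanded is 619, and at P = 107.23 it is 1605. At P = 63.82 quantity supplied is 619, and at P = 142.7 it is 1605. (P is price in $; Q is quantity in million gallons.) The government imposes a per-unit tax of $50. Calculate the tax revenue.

$39158.65 million

Demand slope = (107.23 − 130.894)/(1605 − 619) = −0.024, so P = 145.75 − 0.024Q.
Supply slope = (142.7 − 63.82)/(1605 − 619) = 0.08, so P = 14.3 + 0.08Q.
Competitive equilibrium: 145.75 − 0.024Q = 14.3 + 0.08Q → Q* = 1263.94231, P* = 115.41538.
With the tax, the buyer price exceeds the seller price by 50: (145.75 − 0.024Q) − (14.3 + 0.08Q) = 50 → Q' = 783.17308.
Tax revenue = 50 × 783.17308 = $39158.65 million.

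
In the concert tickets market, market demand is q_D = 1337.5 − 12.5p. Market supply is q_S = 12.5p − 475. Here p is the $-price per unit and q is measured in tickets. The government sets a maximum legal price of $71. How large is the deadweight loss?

In inverse form: demand p = 107 − 0.08q, supply p = 38 + 0.08q.
Competitive equilibrium: 107 − 0.08q = 38 + 0.08q → q* = 431.25, p* = 72.5.
At the ceiling p = 71, quantity supplied = (71 − 38)/0.08 = 412.5.
Willingness to pay at q' = 412.5: 107 − 0.08·412.5 = 74.
Δq = 431.25 − 412.5 = 18.75; wedge = 74 − 71 = 3.
The triangle = ½ × 18.75 × 3 = $28.125.

$28.125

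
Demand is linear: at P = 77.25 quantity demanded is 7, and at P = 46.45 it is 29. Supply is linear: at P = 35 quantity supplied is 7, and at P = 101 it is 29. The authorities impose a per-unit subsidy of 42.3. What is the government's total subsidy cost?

1108.93

Demand slope = (46.45 − 77.25)/(29 − 7) = −1.4, so P = 87.05 − 1.4Q.
Supply slope = (101 − 35)/(29 − 7) = 3, so P = 14 + 3Q.
Competitive equilibrium: 87.05 − 1.4Q = 14 + 3Q → Q* = 16.6023, P* = 63.8068.
The subsidy lowers effective supply by 42.3: P = 3Q − 28.3.
New quantity: 87.05 − 1.4Q = 3Q − 28.3 → Q' = 26.2159.
Total subsidy cost = 42.3 × 26.2159 = 1108.93.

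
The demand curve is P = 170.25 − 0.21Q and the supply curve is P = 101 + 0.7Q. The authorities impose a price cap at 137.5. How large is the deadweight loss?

Competitive equilibrium: 170.25 − 0.21Q = 101 + 0.7Q → Q* = 76.0989, P* = 154.2692.
At the ceiling P = 137.5, quantity supplied = (137.5 − 101)/0.7 = 52.1429.
Willingness to pay at Q' = 52.1429: 170.25 − 0.21·52.1429 = 159.3.
ΔQ = 76.0989 − 52.1429 = 23.956; wedge = 159.3 − 137.5 = 21.8.
DWL = ½ × 23.956 × 21.8 = 261.12.

261.12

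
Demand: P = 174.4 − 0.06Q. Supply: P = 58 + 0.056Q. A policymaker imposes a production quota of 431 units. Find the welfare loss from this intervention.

19006.43

Competitive equilibrium: 174.4 − 0.06Q = 58 + 0.056Q → Q* = 1003.4483, P* = 114.1931.
At Q = 431: demand price = 174.4 − 0.06·431 = 148.54; supply price = 58 + 0.056·431 = 82.136.
ΔQ = 1003.4483 − 431 = 572.4483; wedge = 148.54 − 82.136 = 66.404.
DWL = ½ × 572.4483 × 66.404 = 19006.43.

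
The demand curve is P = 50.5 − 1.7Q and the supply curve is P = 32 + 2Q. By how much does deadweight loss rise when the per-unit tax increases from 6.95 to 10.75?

Competitive equilibrium: 50.5 − 1.7Q = 32 + 2Q → Q* = 5, P* = 42.
For a per-unit tax t: ΔQ = t/3.7, so DWL = ½·t·(t/3.7) = t²/7.4.
At t = 6.95: DWL = 6.527. At t = 10.75: DWL = 15.617.
Increase = 15.617 − 6.527 = 9.09.

9.09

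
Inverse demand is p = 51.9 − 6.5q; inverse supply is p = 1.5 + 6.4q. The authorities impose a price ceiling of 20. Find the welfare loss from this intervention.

6.66

Competitive equilibrium: 51.9 − 6.5q = 1.5 + 6.4q → q* = 3.907, p* = 26.5047.
At the ceiling p = 20, quantity supplied = (20 − 1.5)/6.4 = 2.8906.
Willingness to pay at q' = 2.8906: 51.9 − 6.5·2.8906 = 33.1111.
Δq = 3.907 − 2.8906 = 1.0164; wedge = 33.1111 − 20 = 13.1111.
DWL = ½ × 1.0164 × 13.1111 = 6.66.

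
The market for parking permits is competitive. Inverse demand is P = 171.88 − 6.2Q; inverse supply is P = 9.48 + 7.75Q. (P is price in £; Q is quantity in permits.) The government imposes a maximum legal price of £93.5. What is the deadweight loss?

Competitive equilibrium: 171.88 − 6.2Q = 9.48 + 7.75Q → Q* = 11.6416, P* = 99.7022.
At the ceiling P = 93.5, quantity supplied = (93.5 − 9.48)/7.75 = 10.8413.
Willingness to pay at Q' = 10.8413: 171.88 − 6.2·10.8413 = 104.6639.
ΔQ = 11.6416 − 10.8413 = 0.8003; wedge = 104.6639 − 93.5 = 11.1639.
The triangle = ½ × 0.8003 × 11.1639 = £4.47.

£4.47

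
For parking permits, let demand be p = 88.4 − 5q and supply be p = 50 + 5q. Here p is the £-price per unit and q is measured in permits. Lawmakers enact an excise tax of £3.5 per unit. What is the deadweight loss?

Competitive equilibrium: 88.4 − 5q = 50 + 5q → q* = 3.84, p* = 69.2.
With the tax, the buyer price exceeds the seller price by 3.5: (88.4 − 5q) − (50 + 5q) = 3.5 → q' = 3.49.
Δq = 3.84 − 3.49 = 0.35; the wedge equals the tax, 3.5.
DWL = ½ × 0.35 × 3.5 = £0.61.

£0.61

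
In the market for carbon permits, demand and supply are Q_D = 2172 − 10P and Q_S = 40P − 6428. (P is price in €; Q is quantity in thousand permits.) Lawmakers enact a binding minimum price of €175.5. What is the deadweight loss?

€76.56 thousand

In inverse form: demand P = 217.2 − 0.1Q, supply P = 160.7 + 0.025Q.
Competitive equilibrium: 217.2 − 0.1Q = 160.7 + 0.025Q → Q* = 452, P* = 172.
At the floor P = 175.5, quantity demanded = (217.2 − 175.5)/0.1 = 417.
Sellers' marginal cost at Q' = 417: 160.7 + 0.025·417 = 171.125.
ΔQ = 452 − 417 = 35; wedge = 175.5 − 171.125 = 4.375.
Deadweight loss = ½ × 35 × 4.375 = €76.56 thousand.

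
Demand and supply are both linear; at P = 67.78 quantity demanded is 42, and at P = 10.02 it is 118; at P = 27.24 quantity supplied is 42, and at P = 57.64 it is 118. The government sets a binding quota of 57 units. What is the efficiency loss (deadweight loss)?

230.80

Demand slope = (10.02 − 67.78)/(118 − 42) = −0.76, so P = 99.7 − 0.76Q.
Supply slope = (57.64 − 27.24)/(118 − 42) = 0.4, so P = 10.44 + 0.4Q.
Competitive equilibrium: 99.7 − 0.76Q = 10.44 + 0.4Q → Q* = 76.9483, P* = 41.2193.
At Q = 57: demand price = 99.7 − 0.76·57 = 56.38; supply price = 10.44 + 0.4·57 = 33.24.
ΔQ = 76.9483 − 57 = 19.9483; wedge = 56.38 − 33.24 = 23.14.
DWL = ½ × 19.9483 × 23.14 = 230.80.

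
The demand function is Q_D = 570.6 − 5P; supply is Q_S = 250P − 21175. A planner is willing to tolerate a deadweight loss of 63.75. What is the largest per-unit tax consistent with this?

5.1

In inverse form: demand P = 114.12 − 0.2Q, supply P = 84.7 + 0.004Q.
Competitive equilibrium: 114.12 − 0.2Q = 84.7 + 0.004Q → Q* = 144.2157, P* = 85.2769.
A tax t gives ΔQ = t/0.204 and wedge t, so DWL = t²/0.408.
t²/0.408 = 63.75 → t² = 26.01 → t = 5.1.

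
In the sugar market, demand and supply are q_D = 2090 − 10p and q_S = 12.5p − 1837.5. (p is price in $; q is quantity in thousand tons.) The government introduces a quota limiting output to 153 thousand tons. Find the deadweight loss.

In inverse form: demand p = 209 − 0.1q, supply p = 147 + 0.08q.
Competitive equilibrium: 209 − 0.1q = 147 + 0.08q → q* = 344.4444, p* = 174.5556.
At q = 153: demand price = 209 − 0.1·153 = 193.7; supply price = 147 + 0.08·153 = 159.24.
Δq = 344.4444 − 153 = 191.4444; wedge = 193.7 − 159.24 = 34.46.
DWL = ½ × 191.4444 × 34.46 = $3298.59 thousand.

$3298.59 thousand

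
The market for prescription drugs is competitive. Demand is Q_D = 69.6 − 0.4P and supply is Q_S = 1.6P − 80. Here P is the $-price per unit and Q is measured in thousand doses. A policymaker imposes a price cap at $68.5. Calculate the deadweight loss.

In inverse form: demand P = 174 − 2.5Q, supply P = 50 + 0.625Q.
Competitive equilibrium: 174 − 2.5Q = 50 + 0.625Q → Q* = 39.68, P* = 74.8.
At the ceiling P = 68.5, quantity supplied = (68.5 − 50)/0.625 = 29.6.
Willingness to pay at Q' = 29.6: 174 − 2.5·29.6 = 100.
ΔQ = 39.68 − 29.6 = 10.08; wedge = 100 − 68.5 = 31.5.
The triangle = ½ × 10.08 × 31.5 = $158.76 thousand.

$158.76 thousand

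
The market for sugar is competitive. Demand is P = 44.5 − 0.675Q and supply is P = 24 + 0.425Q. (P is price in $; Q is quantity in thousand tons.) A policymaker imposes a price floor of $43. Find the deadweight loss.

$148.18 thousand

Competitive equilibrium: 44.5 − 0.675Q = 24 + 0.425Q → Q* = 18.6364, P* = 31.9205.
At the floor P = 43, quantity demanded = (44.5 − 43)/0.675 = 2.2222.
Sellers' marginal cost at Q' = 2.2222: 24 + 0.425·2.2222 = 24.9444.
ΔQ = 18.6364 − 2.2222 = 16.4142; wedge = 43 − 24.9444 = 18.0556.
DWL = ½ × 16.4142 × 18.0556 = $148.18 thousand.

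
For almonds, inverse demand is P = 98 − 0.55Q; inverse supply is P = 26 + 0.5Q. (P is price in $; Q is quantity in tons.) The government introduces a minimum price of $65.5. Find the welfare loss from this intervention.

Competitive equilibrium: 98 − 0.55Q = 26 + 0.5Q → Q* = 68.5714, P* = 60.2857.
At the floor P = 65.5, quantity demanded = (98 − 65.5)/0.55 = 59.0909.
Sellers' marginal cost at Q' = 59.0909: 26 + 0.5·59.0909 = 55.5455.
ΔQ = 68.5714 − 59.0909 = 9.4805; wedge = 65.5 − 55.5455 = 9.9545.
Deadweight loss = ½ × 9.4805 × 9.9545 = $47.19.

$47.19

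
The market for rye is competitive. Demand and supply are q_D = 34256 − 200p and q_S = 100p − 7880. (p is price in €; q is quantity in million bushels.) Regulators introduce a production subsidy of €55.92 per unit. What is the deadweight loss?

In inverse form: demand p = 171.28 − 0.005q, supply p = 78.8 + 0.01q.
Competitive equilibrium: 171.28 − 0.005q = 78.8 + 0.01q → q* = 6165.3333, p* = 140.4533.
The subsidy lowers effective supply by 55.92: p = 22.88 + 0.01q.
New quantity: 171.28 − 0.005q = 22.88 + 0.01q → q' = 9893.3333.
Overproduction Δq = 9893.3333 − 6165.3333 = 3728; wedge = subsidy = 55.92.
Deadweight loss = ½ × 3728 × 55.92 = €104234.88 million.

€104234.88 million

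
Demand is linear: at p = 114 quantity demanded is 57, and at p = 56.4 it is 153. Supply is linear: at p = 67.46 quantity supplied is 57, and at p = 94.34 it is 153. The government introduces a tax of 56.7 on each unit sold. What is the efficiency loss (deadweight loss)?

Demand slope = (56.4 − 114)/(153 − 57) = −0.6, so p = 148.2 − 0.6q.
Supply slope = (94.34 − 67.46)/(153 − 57) = 0.28, so p = 51.5 + 0.28q.
Competitive equilibrium: 148.2 − 0.6q = 51.5 + 0.28q → q* = 109.8864, p* = 82.2682.
With the tax, the buyer price exceeds the seller price by 56.7: (148.2 − 0.6q) − (51.5 + 0.28q) = 56.7 → q' = 45.4545.
Δq = 109.8864 − 45.4545 = 64.4319; the wedge equals the tax, 56.7.
DWL = ½ × 64.4319 × 56.7 = 1826.64.

1826.64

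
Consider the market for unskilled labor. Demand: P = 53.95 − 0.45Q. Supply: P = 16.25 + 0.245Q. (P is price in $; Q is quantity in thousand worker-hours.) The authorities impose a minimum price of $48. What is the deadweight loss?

$584.79 thousand

Competitive equilibrium: 53.95 − 0.45Q = 16.25 + 0.245Q → Q* = 54.2446, P* = 29.5399.
At the floor P = 48, quantity demanded = (53.95 − 48)/0.45 = 13.2222.
Sellers' marginal cost at Q' = 13.2222: 16.25 + 0.245·13.2222 = 19.4894.
ΔQ = 54.2446 − 13.2222 = 41.0224; wedge = 48 − 19.4894 = 28.5106.
Welfare loss = ½ × 41.0224 × 28.5106 = $584.79 thousand.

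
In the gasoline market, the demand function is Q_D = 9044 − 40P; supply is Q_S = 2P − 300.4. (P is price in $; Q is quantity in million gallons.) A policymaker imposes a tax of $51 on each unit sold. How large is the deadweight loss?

In inverse form: demand P = 226.1 − 0.025Q, supply P = 150.2 + 0.5Q.
Competitive equilibrium: 226.1 − 0.025Q = 150.2 + 0.5Q → Q* = 144.5714, P* = 222.4857.
With the tax, the buyer price exceeds the seller price by 51: (226.1 − 0.025Q) − (150.2 + 0.5Q) = 51 → Q' = 47.4286.
ΔQ = 144.5714 − 47.4286 = 97.1428; the wedge equals the tax, 51.
DWL = ½ × 97.1428 × 51 = $2477.14 million.

$2477.14 million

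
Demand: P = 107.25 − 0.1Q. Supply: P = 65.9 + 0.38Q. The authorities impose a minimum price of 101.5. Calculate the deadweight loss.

196.94

Competitive equilibrium: 107.25 − 0.1Q = 65.9 + 0.38Q → Q* = 86.1458, P* = 98.6354.
At the floor P = 101.5, quantity demanded = (107.25 − 101.5)/0.1 = 57.5.
Sellers' marginal cost at Q' = 57.5: 65.9 + 0.38·57.5 = 87.75.
ΔQ = 86.1458 − 57.5 = 28.6458; wedge = 101.5 − 87.75 = 13.75.
The triangle = ½ × 28.6458 × 13.75 = 196.94.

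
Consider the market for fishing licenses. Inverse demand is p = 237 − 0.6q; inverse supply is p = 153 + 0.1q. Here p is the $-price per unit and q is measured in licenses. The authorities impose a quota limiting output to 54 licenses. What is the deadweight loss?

Competitive equilibrium: 237 − 0.6q = 153 + 0.1q → q* = 120, p* = 165.
At q = 54: demand price = 237 − 0.6·54 = 204.6; supply price = 153 + 0.1·54 = 158.4.
Δq = 120 − 54 = 66; wedge = 204.6 − 158.4 = 46.2.
The triangle = ½ × 66 × 46.2 = $1524.60.

$1524.60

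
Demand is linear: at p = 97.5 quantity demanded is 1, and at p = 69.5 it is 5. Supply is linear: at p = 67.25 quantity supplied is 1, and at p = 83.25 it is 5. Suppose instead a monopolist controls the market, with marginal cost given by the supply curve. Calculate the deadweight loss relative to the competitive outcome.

11.70

Demand slope = (69.5 − 97.5)/(5 − 1) = −7, so p = 104.5 − 7q.
Supply slope = (83.25 − 67.25)/(5 − 1) = 4, so p = 63.25 + 4q.
Competitive equilibrium: 104.5 − 7q = 63.25 + 4q → q* = 3.75, p* = 78.25.
Marginal revenue: MR = 104.5 − 14q. Set MR = MC: 104.5 − 14q = 63.25 + 4q → q_m = 2.2917.
Price p_m = 104.5 − 7·2.2917 = 88.4581; MC(q_m) = 63.25 + 4·2.2917 = 72.4168.
Competitive q* = 3.75, so Δq = 1.4583; wedge = 88.4581 − 72.4168 = 16.0413.
DWL = ½ × 1.4583 × 16.0413 = 11.70.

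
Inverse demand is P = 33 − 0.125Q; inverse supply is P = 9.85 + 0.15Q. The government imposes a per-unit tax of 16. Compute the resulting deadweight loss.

Competitive equilibrium: 33 − 0.125Q = 9.85 + 0.15Q → Q* = 84.1818, P* = 22.4773.
With the tax, the buyer price exceeds the seller price by 16: (33 − 0.125Q) − (9.85 + 0.15Q) = 16 → Q' = 26.
ΔQ = 84.1818 − 26 = 58.1818; the wedge equals the tax, 16.
Deadweight loss = ½ × 58.1818 × 16 = 465.45.

465.45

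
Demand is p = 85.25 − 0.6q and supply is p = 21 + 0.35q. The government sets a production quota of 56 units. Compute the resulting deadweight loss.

Competitive equilibrium: 85.25 − 0.6q = 21 + 0.35q → q* = 67.6316, p* = 44.6711.
At q = 56: demand price = 85.25 − 0.6·56 = 51.65; supply price = 21 + 0.35·56 = 40.6.
Δq = 67.6316 − 56 = 11.6316; wedge = 51.65 − 40.6 = 11.05.
Deadweight loss = ½ × 11.6316 × 11.05 = 64.26.

64.26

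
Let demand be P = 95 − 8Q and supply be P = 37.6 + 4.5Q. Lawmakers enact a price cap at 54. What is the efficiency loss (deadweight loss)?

5.61

Competitive equilibrium: 95 − 8Q = 37.6 + 4.5Q → Q* = 4.592, P* = 58.264.
At the ceiling P = 54, quantity supplied = (54 − 37.6)/4.5 = 3.6444.
Willingness to pay at Q' = 3.6444: 95 − 8·3.6444 = 65.8448.
ΔQ = 4.592 − 3.6444 = 0.9476; wedge = 65.8448 − 54 = 11.8448.
The triangle = ½ × 0.9476 × 11.8448 = 5.61.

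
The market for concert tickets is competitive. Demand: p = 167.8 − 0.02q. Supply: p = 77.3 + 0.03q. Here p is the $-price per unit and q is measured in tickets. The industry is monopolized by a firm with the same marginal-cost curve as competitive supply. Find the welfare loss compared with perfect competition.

$6685.92

Competitive equilibrium: 167.8 − 0.02q = 77.3 + 0.03q → q* = 1810, p* = 131.6.
Marginal revenue: MR = 167.8 − 0.04q. Set MR = MC: 167.8 − 0.04q = 77.3 + 0.03q → q_m = 1292.85714.
Price p_m = 167.8 − 0.02·1292.85714 = 141.94286; MC(q_m) = 77.3 + 0.03·1292.85714 = 116.08571.
Competitive q* = 1810, so Δq = 517.14286; wedge = 141.94286 − 116.08571 = 25.85715.
DWL = ½ × 517.14286 × 25.85715 = $6685.92.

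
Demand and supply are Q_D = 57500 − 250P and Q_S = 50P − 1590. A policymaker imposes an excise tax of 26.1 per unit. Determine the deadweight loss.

In inverse form: demand P = 230 − 0.004Q, supply P = 31.8 + 0.02Q.
Competitive equilibrium: 230 − 0.004Q = 31.8 + 0.02Q → Q* = 8258.3333, P* = 196.9667.
With the tax, the buyer price exceeds the seller price by 26.1: (230 − 0.004Q) − (31.8 + 0.02Q) = 26.1 → Q' = 7170.8333.
ΔQ = 8258.3333 − 7170.8333 = 1087.5; the wedge equals the tax, 26.1.
DWL = ½ × 1087.5 × 26.1 = 14191.875.

14191.875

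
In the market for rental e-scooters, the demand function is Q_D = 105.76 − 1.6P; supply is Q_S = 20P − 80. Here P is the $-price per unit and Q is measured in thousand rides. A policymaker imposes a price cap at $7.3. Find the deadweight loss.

$228.15 thousand

In inverse form: demand P = 66.1 − 0.625Q, supply P = 4 + 0.05Q.
Competitive equilibrium: 66.1 − 0.625Q = 4 + 0.05Q → Q* = 92, P* = 8.6.
At the ceiling P = 7.3, quantity supplied = (7.3 − 4)/0.05 = 66.
Willingness to pay at Q' = 66: 66.1 − 0.625·66 = 24.85.
ΔQ = 92 − 66 = 26; wedge = 24.85 − 7.3 = 17.55.
DWL = ½ × 26 × 17.55 = $228.15 thousand.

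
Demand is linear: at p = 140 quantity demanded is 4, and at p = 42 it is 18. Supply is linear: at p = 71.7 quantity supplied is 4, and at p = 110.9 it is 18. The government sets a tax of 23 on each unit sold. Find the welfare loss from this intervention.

26.99

Demand slope = (42 − 140)/(18 − 4) = −7, so p = 168 − 7q.
Supply slope = (110.9 − 71.7)/(18 − 4) = 2.8, so p = 60.5 + 2.8q.
Competitive equilibrium: 168 − 7q = 60.5 + 2.8q → q* = 10.9694, p* = 91.2143.
With the tax, the buyer price exceeds the seller price by 23: (168 − 7q) − (60.5 + 2.8q) = 23 → q' = 8.6224.
Δq = 10.9694 − 8.6224 = 2.347; the wedge equals the tax, 23.
The triangle = ½ × 2.347 × 23 = 26.99.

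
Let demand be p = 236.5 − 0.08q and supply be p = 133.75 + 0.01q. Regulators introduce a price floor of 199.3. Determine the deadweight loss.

Competitive equilibrium: 236.5 − 0.08q = 133.75 + 0.01q → q* = 1141.6667, p* = 145.1667.
At the floor p = 199.3, quantity demanded = (236.5 − 199.3)/0.08 = 465.
Sellers' marginal cost at q' = 465: 133.75 + 0.01·465 = 138.4.
Δq = 1141.6667 − 465 = 676.6667; wedge = 199.3 − 138.4 = 60.9.
DWL = ½ × 676.6667 × 60.9 = 20604.50.

20604.50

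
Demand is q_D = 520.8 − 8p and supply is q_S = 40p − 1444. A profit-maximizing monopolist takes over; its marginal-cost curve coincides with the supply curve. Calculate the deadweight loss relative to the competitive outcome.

579.20

In inverse form: demand p = 65.1 − 0.125q, supply p = 36.1 + 0.025q.
Competitive equilibrium: 65.1 − 0.125q = 36.1 + 0.025q → q* = 193.3333, p* = 40.9333.
Marginal revenue: MR = 65.1 − 0.25q. Set MR = MC: 65.1 − 0.25q = 36.1 + 0.025q → q_m = 105.4545.
Price p_m = 65.1 − 0.125·105.4545 = 51.9182; MC(q_m) = 36.1 + 0.025·105.4545 = 38.7364.
Competitive q* = 193.3333, so Δq = 87.8788; wedge = 51.9182 − 38.7364 = 13.1818.
Welfare loss = ½ × 87.8788 × 13.1818 = 579.20.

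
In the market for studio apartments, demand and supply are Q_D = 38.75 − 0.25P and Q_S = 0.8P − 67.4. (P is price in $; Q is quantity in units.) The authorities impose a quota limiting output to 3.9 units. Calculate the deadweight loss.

In inverse form: demand P = 155 − 4Q, supply P = 84.25 + 1.25Q.
Competitive equilibrium: 155 − 4Q = 84.25 + 1.25Q → Q* = 13.4762, P* = 101.0952.
At Q = 3.9: demand price = 155 − 4·3.9 = 139.4; supply price = 84.25 + 1.25·3.9 = 89.125.
ΔQ = 13.4762 − 3.9 = 9.5762; wedge = 139.4 − 89.125 = 50.275.
Deadweight loss = ½ × 9.5762 × 50.275 = $240.72.

$240.72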